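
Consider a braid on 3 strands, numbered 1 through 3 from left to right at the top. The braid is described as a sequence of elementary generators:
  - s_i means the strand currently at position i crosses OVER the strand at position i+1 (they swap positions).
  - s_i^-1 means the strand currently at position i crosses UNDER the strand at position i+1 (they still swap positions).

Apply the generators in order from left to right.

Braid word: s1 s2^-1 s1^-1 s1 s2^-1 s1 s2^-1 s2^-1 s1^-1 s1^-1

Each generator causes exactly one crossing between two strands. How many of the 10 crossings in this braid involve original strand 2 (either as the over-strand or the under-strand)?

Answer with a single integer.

Gen 1: crossing 1x2. Involves strand 2? yes. Count so far: 1
Gen 2: crossing 1x3. Involves strand 2? no. Count so far: 1
Gen 3: crossing 2x3. Involves strand 2? yes. Count so far: 2
Gen 4: crossing 3x2. Involves strand 2? yes. Count so far: 3
Gen 5: crossing 3x1. Involves strand 2? no. Count so far: 3
Gen 6: crossing 2x1. Involves strand 2? yes. Count so far: 4
Gen 7: crossing 2x3. Involves strand 2? yes. Count so far: 5
Gen 8: crossing 3x2. Involves strand 2? yes. Count so far: 6
Gen 9: crossing 1x2. Involves strand 2? yes. Count so far: 7
Gen 10: crossing 2x1. Involves strand 2? yes. Count so far: 8

Answer: 8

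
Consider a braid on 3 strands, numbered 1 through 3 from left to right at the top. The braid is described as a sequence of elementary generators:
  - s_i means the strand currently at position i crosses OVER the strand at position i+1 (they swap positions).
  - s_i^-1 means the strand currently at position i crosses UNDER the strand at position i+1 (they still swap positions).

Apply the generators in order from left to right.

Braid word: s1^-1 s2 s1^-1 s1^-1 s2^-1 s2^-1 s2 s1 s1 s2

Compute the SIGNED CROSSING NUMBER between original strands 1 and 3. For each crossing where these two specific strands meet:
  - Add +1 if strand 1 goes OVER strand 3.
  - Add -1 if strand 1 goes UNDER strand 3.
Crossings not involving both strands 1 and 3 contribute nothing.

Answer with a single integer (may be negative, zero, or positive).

Gen 1: crossing 1x2. Both 1&3? no. Sum: 0
Gen 2: 1 over 3. Both 1&3? yes. Contrib: +1. Sum: 1
Gen 3: crossing 2x3. Both 1&3? no. Sum: 1
Gen 4: crossing 3x2. Both 1&3? no. Sum: 1
Gen 5: 3 under 1. Both 1&3? yes. Contrib: +1. Sum: 2
Gen 6: 1 under 3. Both 1&3? yes. Contrib: -1. Sum: 1
Gen 7: 3 over 1. Both 1&3? yes. Contrib: -1. Sum: 0
Gen 8: crossing 2x1. Both 1&3? no. Sum: 0
Gen 9: crossing 1x2. Both 1&3? no. Sum: 0
Gen 10: 1 over 3. Both 1&3? yes. Contrib: +1. Sum: 1

Answer: 1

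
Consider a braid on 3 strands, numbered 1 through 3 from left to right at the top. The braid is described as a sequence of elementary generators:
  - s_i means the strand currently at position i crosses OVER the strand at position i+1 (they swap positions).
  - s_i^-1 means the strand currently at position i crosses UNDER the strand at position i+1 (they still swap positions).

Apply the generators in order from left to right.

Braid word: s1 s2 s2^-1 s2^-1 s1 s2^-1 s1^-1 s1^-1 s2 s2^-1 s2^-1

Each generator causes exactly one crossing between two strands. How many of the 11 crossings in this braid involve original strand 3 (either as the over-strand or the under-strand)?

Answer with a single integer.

Gen 1: crossing 1x2. Involves strand 3? no. Count so far: 0
Gen 2: crossing 1x3. Involves strand 3? yes. Count so far: 1
Gen 3: crossing 3x1. Involves strand 3? yes. Count so far: 2
Gen 4: crossing 1x3. Involves strand 3? yes. Count so far: 3
Gen 5: crossing 2x3. Involves strand 3? yes. Count so far: 4
Gen 6: crossing 2x1. Involves strand 3? no. Count so far: 4
Gen 7: crossing 3x1. Involves strand 3? yes. Count so far: 5
Gen 8: crossing 1x3. Involves strand 3? yes. Count so far: 6
Gen 9: crossing 1x2. Involves strand 3? no. Count so far: 6
Gen 10: crossing 2x1. Involves strand 3? no. Count so far: 6
Gen 11: crossing 1x2. Involves strand 3? no. Count so far: 6

Answer: 6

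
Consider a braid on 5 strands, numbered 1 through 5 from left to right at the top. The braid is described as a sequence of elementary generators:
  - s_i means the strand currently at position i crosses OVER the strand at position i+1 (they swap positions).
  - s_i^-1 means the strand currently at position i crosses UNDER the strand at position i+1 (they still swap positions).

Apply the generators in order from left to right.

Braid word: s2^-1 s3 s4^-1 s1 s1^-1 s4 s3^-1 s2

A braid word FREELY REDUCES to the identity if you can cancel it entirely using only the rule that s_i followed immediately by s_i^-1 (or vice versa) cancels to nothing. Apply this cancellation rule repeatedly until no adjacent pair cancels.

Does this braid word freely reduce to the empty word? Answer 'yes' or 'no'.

Gen 1 (s2^-1): push. Stack: [s2^-1]
Gen 2 (s3): push. Stack: [s2^-1 s3]
Gen 3 (s4^-1): push. Stack: [s2^-1 s3 s4^-1]
Gen 4 (s1): push. Stack: [s2^-1 s3 s4^-1 s1]
Gen 5 (s1^-1): cancels prior s1. Stack: [s2^-1 s3 s4^-1]
Gen 6 (s4): cancels prior s4^-1. Stack: [s2^-1 s3]
Gen 7 (s3^-1): cancels prior s3. Stack: [s2^-1]
Gen 8 (s2): cancels prior s2^-1. Stack: []
Reduced word: (empty)

Answer: yes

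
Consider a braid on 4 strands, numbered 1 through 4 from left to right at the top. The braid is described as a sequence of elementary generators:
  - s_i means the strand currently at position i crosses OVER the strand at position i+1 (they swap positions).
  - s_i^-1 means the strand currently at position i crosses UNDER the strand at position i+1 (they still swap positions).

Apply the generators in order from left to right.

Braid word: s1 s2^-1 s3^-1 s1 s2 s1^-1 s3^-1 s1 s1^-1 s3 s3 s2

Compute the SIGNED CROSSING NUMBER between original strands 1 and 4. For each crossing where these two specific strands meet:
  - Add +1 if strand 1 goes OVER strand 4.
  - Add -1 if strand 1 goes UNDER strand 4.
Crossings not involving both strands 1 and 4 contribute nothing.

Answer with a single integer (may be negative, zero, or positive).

Gen 1: crossing 1x2. Both 1&4? no. Sum: 0
Gen 2: crossing 1x3. Both 1&4? no. Sum: 0
Gen 3: 1 under 4. Both 1&4? yes. Contrib: -1. Sum: -1
Gen 4: crossing 2x3. Both 1&4? no. Sum: -1
Gen 5: crossing 2x4. Both 1&4? no. Sum: -1
Gen 6: crossing 3x4. Both 1&4? no. Sum: -1
Gen 7: crossing 2x1. Both 1&4? no. Sum: -1
Gen 8: crossing 4x3. Both 1&4? no. Sum: -1
Gen 9: crossing 3x4. Both 1&4? no. Sum: -1
Gen 10: crossing 1x2. Both 1&4? no. Sum: -1
Gen 11: crossing 2x1. Both 1&4? no. Sum: -1
Gen 12: crossing 3x1. Both 1&4? no. Sum: -1

Answer: -1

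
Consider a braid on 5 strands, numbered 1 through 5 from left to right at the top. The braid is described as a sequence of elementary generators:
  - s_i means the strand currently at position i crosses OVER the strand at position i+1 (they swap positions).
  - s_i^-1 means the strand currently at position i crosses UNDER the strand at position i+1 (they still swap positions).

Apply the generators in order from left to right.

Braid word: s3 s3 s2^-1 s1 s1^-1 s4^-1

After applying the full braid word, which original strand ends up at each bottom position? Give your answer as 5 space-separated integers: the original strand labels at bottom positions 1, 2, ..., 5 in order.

Answer: 1 3 2 5 4

Derivation:
Gen 1 (s3): strand 3 crosses over strand 4. Perm now: [1 2 4 3 5]
Gen 2 (s3): strand 4 crosses over strand 3. Perm now: [1 2 3 4 5]
Gen 3 (s2^-1): strand 2 crosses under strand 3. Perm now: [1 3 2 4 5]
Gen 4 (s1): strand 1 crosses over strand 3. Perm now: [3 1 2 4 5]
Gen 5 (s1^-1): strand 3 crosses under strand 1. Perm now: [1 3 2 4 5]
Gen 6 (s4^-1): strand 4 crosses under strand 5. Perm now: [1 3 2 5 4]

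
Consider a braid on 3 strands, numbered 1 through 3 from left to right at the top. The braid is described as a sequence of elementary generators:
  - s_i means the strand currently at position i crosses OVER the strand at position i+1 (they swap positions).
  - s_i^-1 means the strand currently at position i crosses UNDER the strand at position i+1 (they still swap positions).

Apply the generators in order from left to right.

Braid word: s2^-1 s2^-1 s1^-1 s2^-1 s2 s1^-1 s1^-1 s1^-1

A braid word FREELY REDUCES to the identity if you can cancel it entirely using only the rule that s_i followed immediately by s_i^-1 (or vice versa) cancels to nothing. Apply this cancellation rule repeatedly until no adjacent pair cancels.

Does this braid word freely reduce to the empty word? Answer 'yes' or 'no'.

Answer: no

Derivation:
Gen 1 (s2^-1): push. Stack: [s2^-1]
Gen 2 (s2^-1): push. Stack: [s2^-1 s2^-1]
Gen 3 (s1^-1): push. Stack: [s2^-1 s2^-1 s1^-1]
Gen 4 (s2^-1): push. Stack: [s2^-1 s2^-1 s1^-1 s2^-1]
Gen 5 (s2): cancels prior s2^-1. Stack: [s2^-1 s2^-1 s1^-1]
Gen 6 (s1^-1): push. Stack: [s2^-1 s2^-1 s1^-1 s1^-1]
Gen 7 (s1^-1): push. Stack: [s2^-1 s2^-1 s1^-1 s1^-1 s1^-1]
Gen 8 (s1^-1): push. Stack: [s2^-1 s2^-1 s1^-1 s1^-1 s1^-1 s1^-1]
Reduced word: s2^-1 s2^-1 s1^-1 s1^-1 s1^-1 s1^-1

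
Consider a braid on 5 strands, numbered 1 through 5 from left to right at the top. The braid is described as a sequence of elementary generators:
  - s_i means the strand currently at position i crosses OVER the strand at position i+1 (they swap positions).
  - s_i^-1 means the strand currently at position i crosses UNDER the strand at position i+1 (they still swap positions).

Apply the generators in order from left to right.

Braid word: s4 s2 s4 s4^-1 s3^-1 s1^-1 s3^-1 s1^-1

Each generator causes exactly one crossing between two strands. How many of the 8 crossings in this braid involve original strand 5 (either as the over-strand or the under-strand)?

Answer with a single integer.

Gen 1: crossing 4x5. Involves strand 5? yes. Count so far: 1
Gen 2: crossing 2x3. Involves strand 5? no. Count so far: 1
Gen 3: crossing 5x4. Involves strand 5? yes. Count so far: 2
Gen 4: crossing 4x5. Involves strand 5? yes. Count so far: 3
Gen 5: crossing 2x5. Involves strand 5? yes. Count so far: 4
Gen 6: crossing 1x3. Involves strand 5? no. Count so far: 4
Gen 7: crossing 5x2. Involves strand 5? yes. Count so far: 5
Gen 8: crossing 3x1. Involves strand 5? no. Count so far: 5

Answer: 5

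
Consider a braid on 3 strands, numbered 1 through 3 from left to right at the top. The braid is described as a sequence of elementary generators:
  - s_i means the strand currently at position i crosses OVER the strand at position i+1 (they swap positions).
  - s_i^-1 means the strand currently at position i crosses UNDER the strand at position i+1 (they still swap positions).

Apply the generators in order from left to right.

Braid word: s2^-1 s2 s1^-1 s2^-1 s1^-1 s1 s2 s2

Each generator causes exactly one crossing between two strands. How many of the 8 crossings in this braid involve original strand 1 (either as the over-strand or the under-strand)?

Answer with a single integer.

Gen 1: crossing 2x3. Involves strand 1? no. Count so far: 0
Gen 2: crossing 3x2. Involves strand 1? no. Count so far: 0
Gen 3: crossing 1x2. Involves strand 1? yes. Count so far: 1
Gen 4: crossing 1x3. Involves strand 1? yes. Count so far: 2
Gen 5: crossing 2x3. Involves strand 1? no. Count so far: 2
Gen 6: crossing 3x2. Involves strand 1? no. Count so far: 2
Gen 7: crossing 3x1. Involves strand 1? yes. Count so far: 3
Gen 8: crossing 1x3. Involves strand 1? yes. Count so far: 4

Answer: 4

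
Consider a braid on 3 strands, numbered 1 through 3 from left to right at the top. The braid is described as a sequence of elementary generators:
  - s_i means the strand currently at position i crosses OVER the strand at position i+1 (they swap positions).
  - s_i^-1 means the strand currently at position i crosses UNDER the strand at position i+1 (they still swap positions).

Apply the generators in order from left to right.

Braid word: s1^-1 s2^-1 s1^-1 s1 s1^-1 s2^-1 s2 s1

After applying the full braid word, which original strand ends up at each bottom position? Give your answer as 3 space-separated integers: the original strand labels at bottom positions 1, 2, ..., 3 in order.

Answer: 2 3 1

Derivation:
Gen 1 (s1^-1): strand 1 crosses under strand 2. Perm now: [2 1 3]
Gen 2 (s2^-1): strand 1 crosses under strand 3. Perm now: [2 3 1]
Gen 3 (s1^-1): strand 2 crosses under strand 3. Perm now: [3 2 1]
Gen 4 (s1): strand 3 crosses over strand 2. Perm now: [2 3 1]
Gen 5 (s1^-1): strand 2 crosses under strand 3. Perm now: [3 2 1]
Gen 6 (s2^-1): strand 2 crosses under strand 1. Perm now: [3 1 2]
Gen 7 (s2): strand 1 crosses over strand 2. Perm now: [3 2 1]
Gen 8 (s1): strand 3 crosses over strand 2. Perm now: [2 3 1]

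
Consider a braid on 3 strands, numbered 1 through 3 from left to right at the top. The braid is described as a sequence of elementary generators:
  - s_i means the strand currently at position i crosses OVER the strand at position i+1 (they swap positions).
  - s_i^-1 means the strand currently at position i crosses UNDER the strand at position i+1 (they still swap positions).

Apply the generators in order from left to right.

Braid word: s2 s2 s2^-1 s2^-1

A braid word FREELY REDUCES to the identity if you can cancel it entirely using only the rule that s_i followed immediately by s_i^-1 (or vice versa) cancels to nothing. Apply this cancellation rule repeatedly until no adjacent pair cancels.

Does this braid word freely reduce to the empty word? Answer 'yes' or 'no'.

Answer: yes

Derivation:
Gen 1 (s2): push. Stack: [s2]
Gen 2 (s2): push. Stack: [s2 s2]
Gen 3 (s2^-1): cancels prior s2. Stack: [s2]
Gen 4 (s2^-1): cancels prior s2. Stack: []
Reduced word: (empty)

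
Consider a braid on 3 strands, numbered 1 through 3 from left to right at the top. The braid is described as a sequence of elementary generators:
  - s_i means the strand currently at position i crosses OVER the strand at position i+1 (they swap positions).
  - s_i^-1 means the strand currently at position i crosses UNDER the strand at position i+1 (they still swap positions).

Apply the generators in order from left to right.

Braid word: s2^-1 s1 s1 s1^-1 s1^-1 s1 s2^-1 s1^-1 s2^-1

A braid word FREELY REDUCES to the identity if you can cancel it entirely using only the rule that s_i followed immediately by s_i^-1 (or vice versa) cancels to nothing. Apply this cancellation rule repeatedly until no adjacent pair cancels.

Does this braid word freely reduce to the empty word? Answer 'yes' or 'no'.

Answer: no

Derivation:
Gen 1 (s2^-1): push. Stack: [s2^-1]
Gen 2 (s1): push. Stack: [s2^-1 s1]
Gen 3 (s1): push. Stack: [s2^-1 s1 s1]
Gen 4 (s1^-1): cancels prior s1. Stack: [s2^-1 s1]
Gen 5 (s1^-1): cancels prior s1. Stack: [s2^-1]
Gen 6 (s1): push. Stack: [s2^-1 s1]
Gen 7 (s2^-1): push. Stack: [s2^-1 s1 s2^-1]
Gen 8 (s1^-1): push. Stack: [s2^-1 s1 s2^-1 s1^-1]
Gen 9 (s2^-1): push. Stack: [s2^-1 s1 s2^-1 s1^-1 s2^-1]
Reduced word: s2^-1 s1 s2^-1 s1^-1 s2^-1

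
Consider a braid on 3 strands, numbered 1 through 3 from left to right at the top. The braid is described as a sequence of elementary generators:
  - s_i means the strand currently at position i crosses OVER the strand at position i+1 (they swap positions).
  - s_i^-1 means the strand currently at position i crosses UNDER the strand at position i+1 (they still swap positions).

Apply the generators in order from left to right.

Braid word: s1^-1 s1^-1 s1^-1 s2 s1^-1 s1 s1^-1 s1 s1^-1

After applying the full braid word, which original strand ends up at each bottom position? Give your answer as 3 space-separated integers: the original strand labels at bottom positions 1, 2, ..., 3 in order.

Answer: 3 2 1

Derivation:
Gen 1 (s1^-1): strand 1 crosses under strand 2. Perm now: [2 1 3]
Gen 2 (s1^-1): strand 2 crosses under strand 1. Perm now: [1 2 3]
Gen 3 (s1^-1): strand 1 crosses under strand 2. Perm now: [2 1 3]
Gen 4 (s2): strand 1 crosses over strand 3. Perm now: [2 3 1]
Gen 5 (s1^-1): strand 2 crosses under strand 3. Perm now: [3 2 1]
Gen 6 (s1): strand 3 crosses over strand 2. Perm now: [2 3 1]
Gen 7 (s1^-1): strand 2 crosses under strand 3. Perm now: [3 2 1]
Gen 8 (s1): strand 3 crosses over strand 2. Perm now: [2 3 1]
Gen 9 (s1^-1): strand 2 crosses under strand 3. Perm now: [3 2 1]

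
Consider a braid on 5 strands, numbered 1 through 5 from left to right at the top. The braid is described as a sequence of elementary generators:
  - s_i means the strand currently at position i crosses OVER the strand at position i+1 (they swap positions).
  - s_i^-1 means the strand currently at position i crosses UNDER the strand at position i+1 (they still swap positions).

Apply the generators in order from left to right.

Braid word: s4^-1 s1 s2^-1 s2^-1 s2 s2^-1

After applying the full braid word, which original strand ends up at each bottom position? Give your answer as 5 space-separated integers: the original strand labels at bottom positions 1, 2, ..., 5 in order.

Gen 1 (s4^-1): strand 4 crosses under strand 5. Perm now: [1 2 3 5 4]
Gen 2 (s1): strand 1 crosses over strand 2. Perm now: [2 1 3 5 4]
Gen 3 (s2^-1): strand 1 crosses under strand 3. Perm now: [2 3 1 5 4]
Gen 4 (s2^-1): strand 3 crosses under strand 1. Perm now: [2 1 3 5 4]
Gen 5 (s2): strand 1 crosses over strand 3. Perm now: [2 3 1 5 4]
Gen 6 (s2^-1): strand 3 crosses under strand 1. Perm now: [2 1 3 5 4]

Answer: 2 1 3 5 4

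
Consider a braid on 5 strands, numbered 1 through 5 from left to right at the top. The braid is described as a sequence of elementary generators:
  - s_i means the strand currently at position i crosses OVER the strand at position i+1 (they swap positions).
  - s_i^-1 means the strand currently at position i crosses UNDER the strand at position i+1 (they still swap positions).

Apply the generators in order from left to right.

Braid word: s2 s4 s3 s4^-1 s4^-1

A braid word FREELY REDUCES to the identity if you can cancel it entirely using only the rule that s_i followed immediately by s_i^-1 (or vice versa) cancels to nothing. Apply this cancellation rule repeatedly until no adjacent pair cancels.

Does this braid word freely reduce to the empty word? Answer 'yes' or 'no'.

Answer: no

Derivation:
Gen 1 (s2): push. Stack: [s2]
Gen 2 (s4): push. Stack: [s2 s4]
Gen 3 (s3): push. Stack: [s2 s4 s3]
Gen 4 (s4^-1): push. Stack: [s2 s4 s3 s4^-1]
Gen 5 (s4^-1): push. Stack: [s2 s4 s3 s4^-1 s4^-1]
Reduced word: s2 s4 s3 s4^-1 s4^-1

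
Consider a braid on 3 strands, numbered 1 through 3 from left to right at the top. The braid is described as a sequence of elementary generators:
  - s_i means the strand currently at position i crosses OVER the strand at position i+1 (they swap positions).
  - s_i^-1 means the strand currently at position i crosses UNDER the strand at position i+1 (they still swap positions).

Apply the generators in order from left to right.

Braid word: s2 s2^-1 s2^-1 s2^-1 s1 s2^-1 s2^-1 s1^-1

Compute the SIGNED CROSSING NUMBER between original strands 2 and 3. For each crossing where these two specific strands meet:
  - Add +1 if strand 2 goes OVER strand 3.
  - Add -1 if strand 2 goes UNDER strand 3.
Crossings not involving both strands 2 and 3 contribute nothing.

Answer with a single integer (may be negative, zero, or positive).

Answer: 2

Derivation:
Gen 1: 2 over 3. Both 2&3? yes. Contrib: +1. Sum: 1
Gen 2: 3 under 2. Both 2&3? yes. Contrib: +1. Sum: 2
Gen 3: 2 under 3. Both 2&3? yes. Contrib: -1. Sum: 1
Gen 4: 3 under 2. Both 2&3? yes. Contrib: +1. Sum: 2
Gen 5: crossing 1x2. Both 2&3? no. Sum: 2
Gen 6: crossing 1x3. Both 2&3? no. Sum: 2
Gen 7: crossing 3x1. Both 2&3? no. Sum: 2
Gen 8: crossing 2x1. Both 2&3? no. Sum: 2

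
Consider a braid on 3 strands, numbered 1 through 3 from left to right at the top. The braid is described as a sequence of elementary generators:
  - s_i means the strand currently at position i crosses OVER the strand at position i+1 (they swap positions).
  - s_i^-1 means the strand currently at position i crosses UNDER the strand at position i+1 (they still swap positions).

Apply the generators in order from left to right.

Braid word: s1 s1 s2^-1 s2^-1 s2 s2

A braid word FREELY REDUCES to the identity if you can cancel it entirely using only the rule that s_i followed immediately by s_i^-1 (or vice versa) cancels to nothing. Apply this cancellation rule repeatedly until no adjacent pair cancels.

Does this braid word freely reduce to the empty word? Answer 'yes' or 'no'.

Answer: no

Derivation:
Gen 1 (s1): push. Stack: [s1]
Gen 2 (s1): push. Stack: [s1 s1]
Gen 3 (s2^-1): push. Stack: [s1 s1 s2^-1]
Gen 4 (s2^-1): push. Stack: [s1 s1 s2^-1 s2^-1]
Gen 5 (s2): cancels prior s2^-1. Stack: [s1 s1 s2^-1]
Gen 6 (s2): cancels prior s2^-1. Stack: [s1 s1]
Reduced word: s1 s1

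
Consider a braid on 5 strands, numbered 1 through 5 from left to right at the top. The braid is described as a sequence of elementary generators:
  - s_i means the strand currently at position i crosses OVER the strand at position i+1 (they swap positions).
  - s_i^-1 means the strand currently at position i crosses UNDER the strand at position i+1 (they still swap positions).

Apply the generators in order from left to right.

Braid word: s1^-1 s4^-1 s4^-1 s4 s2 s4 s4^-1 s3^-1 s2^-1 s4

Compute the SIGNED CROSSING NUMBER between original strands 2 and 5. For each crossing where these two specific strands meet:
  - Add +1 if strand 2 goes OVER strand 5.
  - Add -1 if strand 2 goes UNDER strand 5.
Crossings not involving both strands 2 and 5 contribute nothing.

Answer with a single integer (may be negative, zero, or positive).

Answer: 0

Derivation:
Gen 1: crossing 1x2. Both 2&5? no. Sum: 0
Gen 2: crossing 4x5. Both 2&5? no. Sum: 0
Gen 3: crossing 5x4. Both 2&5? no. Sum: 0
Gen 4: crossing 4x5. Both 2&5? no. Sum: 0
Gen 5: crossing 1x3. Both 2&5? no. Sum: 0
Gen 6: crossing 5x4. Both 2&5? no. Sum: 0
Gen 7: crossing 4x5. Both 2&5? no. Sum: 0
Gen 8: crossing 1x5. Both 2&5? no. Sum: 0
Gen 9: crossing 3x5. Both 2&5? no. Sum: 0
Gen 10: crossing 1x4. Both 2&5? no. Sum: 0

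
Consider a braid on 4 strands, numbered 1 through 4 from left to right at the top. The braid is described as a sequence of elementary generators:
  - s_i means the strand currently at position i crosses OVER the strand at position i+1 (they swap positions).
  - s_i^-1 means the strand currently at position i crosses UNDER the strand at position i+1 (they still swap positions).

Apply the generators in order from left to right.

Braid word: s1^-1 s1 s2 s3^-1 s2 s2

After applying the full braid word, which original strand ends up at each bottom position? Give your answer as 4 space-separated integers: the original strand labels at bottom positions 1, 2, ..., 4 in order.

Gen 1 (s1^-1): strand 1 crosses under strand 2. Perm now: [2 1 3 4]
Gen 2 (s1): strand 2 crosses over strand 1. Perm now: [1 2 3 4]
Gen 3 (s2): strand 2 crosses over strand 3. Perm now: [1 3 2 4]
Gen 4 (s3^-1): strand 2 crosses under strand 4. Perm now: [1 3 4 2]
Gen 5 (s2): strand 3 crosses over strand 4. Perm now: [1 4 3 2]
Gen 6 (s2): strand 4 crosses over strand 3. Perm now: [1 3 4 2]

Answer: 1 3 4 2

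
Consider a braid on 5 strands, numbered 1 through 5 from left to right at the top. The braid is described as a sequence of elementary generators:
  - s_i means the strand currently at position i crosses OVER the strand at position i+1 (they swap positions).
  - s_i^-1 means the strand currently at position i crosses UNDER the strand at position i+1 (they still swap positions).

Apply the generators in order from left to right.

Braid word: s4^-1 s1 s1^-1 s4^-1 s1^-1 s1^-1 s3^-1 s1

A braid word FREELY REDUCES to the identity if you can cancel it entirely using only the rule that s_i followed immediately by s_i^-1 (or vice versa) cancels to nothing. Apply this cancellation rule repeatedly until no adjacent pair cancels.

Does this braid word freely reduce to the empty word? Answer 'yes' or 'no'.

Answer: no

Derivation:
Gen 1 (s4^-1): push. Stack: [s4^-1]
Gen 2 (s1): push. Stack: [s4^-1 s1]
Gen 3 (s1^-1): cancels prior s1. Stack: [s4^-1]
Gen 4 (s4^-1): push. Stack: [s4^-1 s4^-1]
Gen 5 (s1^-1): push. Stack: [s4^-1 s4^-1 s1^-1]
Gen 6 (s1^-1): push. Stack: [s4^-1 s4^-1 s1^-1 s1^-1]
Gen 7 (s3^-1): push. Stack: [s4^-1 s4^-1 s1^-1 s1^-1 s3^-1]
Gen 8 (s1): push. Stack: [s4^-1 s4^-1 s1^-1 s1^-1 s3^-1 s1]
Reduced word: s4^-1 s4^-1 s1^-1 s1^-1 s3^-1 s1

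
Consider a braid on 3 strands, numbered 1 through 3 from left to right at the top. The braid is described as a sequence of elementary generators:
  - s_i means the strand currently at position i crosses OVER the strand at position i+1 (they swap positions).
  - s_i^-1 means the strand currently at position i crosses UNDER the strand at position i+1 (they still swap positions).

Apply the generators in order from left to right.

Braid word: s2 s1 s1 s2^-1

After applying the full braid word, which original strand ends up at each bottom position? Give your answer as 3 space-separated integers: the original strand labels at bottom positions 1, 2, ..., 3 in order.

Gen 1 (s2): strand 2 crosses over strand 3. Perm now: [1 3 2]
Gen 2 (s1): strand 1 crosses over strand 3. Perm now: [3 1 2]
Gen 3 (s1): strand 3 crosses over strand 1. Perm now: [1 3 2]
Gen 4 (s2^-1): strand 3 crosses under strand 2. Perm now: [1 2 3]

Answer: 1 2 3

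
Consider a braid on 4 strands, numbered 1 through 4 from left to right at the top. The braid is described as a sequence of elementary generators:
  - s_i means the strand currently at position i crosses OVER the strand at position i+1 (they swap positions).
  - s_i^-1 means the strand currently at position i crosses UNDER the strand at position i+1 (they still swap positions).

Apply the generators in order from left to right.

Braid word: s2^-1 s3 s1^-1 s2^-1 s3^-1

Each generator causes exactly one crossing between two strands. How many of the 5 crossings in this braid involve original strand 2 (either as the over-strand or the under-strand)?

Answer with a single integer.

Gen 1: crossing 2x3. Involves strand 2? yes. Count so far: 1
Gen 2: crossing 2x4. Involves strand 2? yes. Count so far: 2
Gen 3: crossing 1x3. Involves strand 2? no. Count so far: 2
Gen 4: crossing 1x4. Involves strand 2? no. Count so far: 2
Gen 5: crossing 1x2. Involves strand 2? yes. Count so far: 3

Answer: 3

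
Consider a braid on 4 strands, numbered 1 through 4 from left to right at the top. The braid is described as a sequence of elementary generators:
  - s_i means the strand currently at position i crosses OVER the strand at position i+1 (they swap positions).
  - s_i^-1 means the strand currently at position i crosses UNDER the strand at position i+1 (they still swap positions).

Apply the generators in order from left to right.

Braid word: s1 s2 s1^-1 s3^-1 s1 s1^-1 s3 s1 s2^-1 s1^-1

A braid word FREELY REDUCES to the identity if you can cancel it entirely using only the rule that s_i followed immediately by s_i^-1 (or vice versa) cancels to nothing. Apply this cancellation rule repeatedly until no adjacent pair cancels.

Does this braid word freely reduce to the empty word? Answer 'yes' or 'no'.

Gen 1 (s1): push. Stack: [s1]
Gen 2 (s2): push. Stack: [s1 s2]
Gen 3 (s1^-1): push. Stack: [s1 s2 s1^-1]
Gen 4 (s3^-1): push. Stack: [s1 s2 s1^-1 s3^-1]
Gen 5 (s1): push. Stack: [s1 s2 s1^-1 s3^-1 s1]
Gen 6 (s1^-1): cancels prior s1. Stack: [s1 s2 s1^-1 s3^-1]
Gen 7 (s3): cancels prior s3^-1. Stack: [s1 s2 s1^-1]
Gen 8 (s1): cancels prior s1^-1. Stack: [s1 s2]
Gen 9 (s2^-1): cancels prior s2. Stack: [s1]
Gen 10 (s1^-1): cancels prior s1. Stack: []
Reduced word: (empty)

Answer: yes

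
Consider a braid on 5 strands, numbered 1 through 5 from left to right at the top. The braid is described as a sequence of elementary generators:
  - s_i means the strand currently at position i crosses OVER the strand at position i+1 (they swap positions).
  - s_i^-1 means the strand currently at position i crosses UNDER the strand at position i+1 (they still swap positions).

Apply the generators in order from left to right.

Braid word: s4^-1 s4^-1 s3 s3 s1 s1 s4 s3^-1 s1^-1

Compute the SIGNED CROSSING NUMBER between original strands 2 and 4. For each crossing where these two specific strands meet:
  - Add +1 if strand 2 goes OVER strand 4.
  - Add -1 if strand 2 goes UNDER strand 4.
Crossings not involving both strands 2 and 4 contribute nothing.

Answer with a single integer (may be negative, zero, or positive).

Answer: 0

Derivation:
Gen 1: crossing 4x5. Both 2&4? no. Sum: 0
Gen 2: crossing 5x4. Both 2&4? no. Sum: 0
Gen 3: crossing 3x4. Both 2&4? no. Sum: 0
Gen 4: crossing 4x3. Both 2&4? no. Sum: 0
Gen 5: crossing 1x2. Both 2&4? no. Sum: 0
Gen 6: crossing 2x1. Both 2&4? no. Sum: 0
Gen 7: crossing 4x5. Both 2&4? no. Sum: 0
Gen 8: crossing 3x5. Both 2&4? no. Sum: 0
Gen 9: crossing 1x2. Both 2&4? no. Sum: 0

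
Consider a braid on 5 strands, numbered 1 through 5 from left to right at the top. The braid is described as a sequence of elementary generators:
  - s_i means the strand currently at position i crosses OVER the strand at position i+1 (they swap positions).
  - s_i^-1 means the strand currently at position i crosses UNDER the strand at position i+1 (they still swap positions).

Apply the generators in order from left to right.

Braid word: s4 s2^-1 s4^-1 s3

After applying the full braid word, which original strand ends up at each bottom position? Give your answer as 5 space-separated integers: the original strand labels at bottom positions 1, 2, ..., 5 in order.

Gen 1 (s4): strand 4 crosses over strand 5. Perm now: [1 2 3 5 4]
Gen 2 (s2^-1): strand 2 crosses under strand 3. Perm now: [1 3 2 5 4]
Gen 3 (s4^-1): strand 5 crosses under strand 4. Perm now: [1 3 2 4 5]
Gen 4 (s3): strand 2 crosses over strand 4. Perm now: [1 3 4 2 5]

Answer: 1 3 4 2 5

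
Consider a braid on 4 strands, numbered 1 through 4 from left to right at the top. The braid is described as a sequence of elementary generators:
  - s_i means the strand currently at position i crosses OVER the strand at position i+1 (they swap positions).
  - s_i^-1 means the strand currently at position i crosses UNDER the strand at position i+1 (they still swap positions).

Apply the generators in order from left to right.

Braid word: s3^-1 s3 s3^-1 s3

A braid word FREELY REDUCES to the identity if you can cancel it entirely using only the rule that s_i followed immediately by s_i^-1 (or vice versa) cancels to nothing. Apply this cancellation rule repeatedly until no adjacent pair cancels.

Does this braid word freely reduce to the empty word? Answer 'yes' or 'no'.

Gen 1 (s3^-1): push. Stack: [s3^-1]
Gen 2 (s3): cancels prior s3^-1. Stack: []
Gen 3 (s3^-1): push. Stack: [s3^-1]
Gen 4 (s3): cancels prior s3^-1. Stack: []
Reduced word: (empty)

Answer: yes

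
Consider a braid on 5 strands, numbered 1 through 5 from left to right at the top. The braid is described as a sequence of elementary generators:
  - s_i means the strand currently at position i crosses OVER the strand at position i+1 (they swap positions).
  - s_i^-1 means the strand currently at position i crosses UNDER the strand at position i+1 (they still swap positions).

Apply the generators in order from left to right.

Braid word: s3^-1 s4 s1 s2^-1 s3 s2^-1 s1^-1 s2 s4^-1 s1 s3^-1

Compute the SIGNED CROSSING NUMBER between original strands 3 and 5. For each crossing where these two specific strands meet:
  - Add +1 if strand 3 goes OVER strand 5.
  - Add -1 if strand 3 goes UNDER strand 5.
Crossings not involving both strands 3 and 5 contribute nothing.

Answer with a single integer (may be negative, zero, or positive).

Gen 1: crossing 3x4. Both 3&5? no. Sum: 0
Gen 2: 3 over 5. Both 3&5? yes. Contrib: +1. Sum: 1
Gen 3: crossing 1x2. Both 3&5? no. Sum: 1
Gen 4: crossing 1x4. Both 3&5? no. Sum: 1
Gen 5: crossing 1x5. Both 3&5? no. Sum: 1
Gen 6: crossing 4x5. Both 3&5? no. Sum: 1
Gen 7: crossing 2x5. Both 3&5? no. Sum: 1
Gen 8: crossing 2x4. Both 3&5? no. Sum: 1
Gen 9: crossing 1x3. Both 3&5? no. Sum: 1
Gen 10: crossing 5x4. Both 3&5? no. Sum: 1
Gen 11: crossing 2x3. Both 3&5? no. Sum: 1

Answer: 1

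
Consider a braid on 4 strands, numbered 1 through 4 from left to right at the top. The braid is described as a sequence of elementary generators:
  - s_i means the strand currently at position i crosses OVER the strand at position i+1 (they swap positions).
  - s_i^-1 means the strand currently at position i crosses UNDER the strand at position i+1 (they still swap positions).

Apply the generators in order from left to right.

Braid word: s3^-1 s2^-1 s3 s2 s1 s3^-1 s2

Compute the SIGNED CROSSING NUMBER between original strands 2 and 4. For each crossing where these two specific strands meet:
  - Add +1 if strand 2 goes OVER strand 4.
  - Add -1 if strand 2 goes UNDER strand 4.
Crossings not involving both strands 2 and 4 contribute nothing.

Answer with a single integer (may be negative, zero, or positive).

Gen 1: crossing 3x4. Both 2&4? no. Sum: 0
Gen 2: 2 under 4. Both 2&4? yes. Contrib: -1. Sum: -1
Gen 3: crossing 2x3. Both 2&4? no. Sum: -1
Gen 4: crossing 4x3. Both 2&4? no. Sum: -1
Gen 5: crossing 1x3. Both 2&4? no. Sum: -1
Gen 6: 4 under 2. Both 2&4? yes. Contrib: +1. Sum: 0
Gen 7: crossing 1x2. Both 2&4? no. Sum: 0

Answer: 0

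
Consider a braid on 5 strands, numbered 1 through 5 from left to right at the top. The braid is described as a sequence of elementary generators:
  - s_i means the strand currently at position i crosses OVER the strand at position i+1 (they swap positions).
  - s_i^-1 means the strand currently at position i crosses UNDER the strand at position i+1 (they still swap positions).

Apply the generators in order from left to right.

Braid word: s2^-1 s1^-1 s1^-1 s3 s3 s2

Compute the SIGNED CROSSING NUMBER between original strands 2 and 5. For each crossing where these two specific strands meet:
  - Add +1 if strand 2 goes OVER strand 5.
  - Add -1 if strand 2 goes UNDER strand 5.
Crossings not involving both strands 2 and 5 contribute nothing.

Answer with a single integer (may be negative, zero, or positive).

Answer: 0

Derivation:
Gen 1: crossing 2x3. Both 2&5? no. Sum: 0
Gen 2: crossing 1x3. Both 2&5? no. Sum: 0
Gen 3: crossing 3x1. Both 2&5? no. Sum: 0
Gen 4: crossing 2x4. Both 2&5? no. Sum: 0
Gen 5: crossing 4x2. Both 2&5? no. Sum: 0
Gen 6: crossing 3x2. Both 2&5? no. Sum: 0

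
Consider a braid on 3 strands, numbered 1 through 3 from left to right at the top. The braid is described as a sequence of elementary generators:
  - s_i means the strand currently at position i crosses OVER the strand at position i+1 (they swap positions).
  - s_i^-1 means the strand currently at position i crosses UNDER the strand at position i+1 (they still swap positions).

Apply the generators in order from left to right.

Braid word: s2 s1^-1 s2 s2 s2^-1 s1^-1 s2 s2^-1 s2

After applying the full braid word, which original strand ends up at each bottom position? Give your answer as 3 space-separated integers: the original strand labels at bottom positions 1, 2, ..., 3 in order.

Answer: 2 1 3

Derivation:
Gen 1 (s2): strand 2 crosses over strand 3. Perm now: [1 3 2]
Gen 2 (s1^-1): strand 1 crosses under strand 3. Perm now: [3 1 2]
Gen 3 (s2): strand 1 crosses over strand 2. Perm now: [3 2 1]
Gen 4 (s2): strand 2 crosses over strand 1. Perm now: [3 1 2]
Gen 5 (s2^-1): strand 1 crosses under strand 2. Perm now: [3 2 1]
Gen 6 (s1^-1): strand 3 crosses under strand 2. Perm now: [2 3 1]
Gen 7 (s2): strand 3 crosses over strand 1. Perm now: [2 1 3]
Gen 8 (s2^-1): strand 1 crosses under strand 3. Perm now: [2 3 1]
Gen 9 (s2): strand 3 crosses over strand 1. Perm now: [2 1 3]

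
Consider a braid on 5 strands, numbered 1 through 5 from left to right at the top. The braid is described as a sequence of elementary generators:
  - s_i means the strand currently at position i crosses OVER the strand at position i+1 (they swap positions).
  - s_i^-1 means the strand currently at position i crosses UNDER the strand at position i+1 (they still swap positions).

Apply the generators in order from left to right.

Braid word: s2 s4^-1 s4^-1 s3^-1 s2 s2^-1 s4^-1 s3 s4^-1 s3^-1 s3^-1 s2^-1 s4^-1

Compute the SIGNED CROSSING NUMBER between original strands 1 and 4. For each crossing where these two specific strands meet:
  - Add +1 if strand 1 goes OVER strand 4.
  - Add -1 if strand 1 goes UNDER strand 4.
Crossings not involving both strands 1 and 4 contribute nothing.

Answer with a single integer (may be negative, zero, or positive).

Answer: 0

Derivation:
Gen 1: crossing 2x3. Both 1&4? no. Sum: 0
Gen 2: crossing 4x5. Both 1&4? no. Sum: 0
Gen 3: crossing 5x4. Both 1&4? no. Sum: 0
Gen 4: crossing 2x4. Both 1&4? no. Sum: 0
Gen 5: crossing 3x4. Both 1&4? no. Sum: 0
Gen 6: crossing 4x3. Both 1&4? no. Sum: 0
Gen 7: crossing 2x5. Both 1&4? no. Sum: 0
Gen 8: crossing 4x5. Both 1&4? no. Sum: 0
Gen 9: crossing 4x2. Both 1&4? no. Sum: 0
Gen 10: crossing 5x2. Both 1&4? no. Sum: 0
Gen 11: crossing 2x5. Both 1&4? no. Sum: 0
Gen 12: crossing 3x5. Both 1&4? no. Sum: 0
Gen 13: crossing 2x4. Both 1&4? no. Sum: 0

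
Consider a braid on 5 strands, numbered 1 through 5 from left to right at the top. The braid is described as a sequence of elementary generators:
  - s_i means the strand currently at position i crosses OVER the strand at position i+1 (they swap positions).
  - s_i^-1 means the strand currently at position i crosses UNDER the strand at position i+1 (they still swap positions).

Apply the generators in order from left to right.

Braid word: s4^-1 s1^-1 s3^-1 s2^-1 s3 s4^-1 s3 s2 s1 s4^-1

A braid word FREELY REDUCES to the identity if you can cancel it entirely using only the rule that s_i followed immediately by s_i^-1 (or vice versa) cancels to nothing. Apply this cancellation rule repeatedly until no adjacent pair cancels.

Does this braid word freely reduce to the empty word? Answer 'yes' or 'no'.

Gen 1 (s4^-1): push. Stack: [s4^-1]
Gen 2 (s1^-1): push. Stack: [s4^-1 s1^-1]
Gen 3 (s3^-1): push. Stack: [s4^-1 s1^-1 s3^-1]
Gen 4 (s2^-1): push. Stack: [s4^-1 s1^-1 s3^-1 s2^-1]
Gen 5 (s3): push. Stack: [s4^-1 s1^-1 s3^-1 s2^-1 s3]
Gen 6 (s4^-1): push. Stack: [s4^-1 s1^-1 s3^-1 s2^-1 s3 s4^-1]
Gen 7 (s3): push. Stack: [s4^-1 s1^-1 s3^-1 s2^-1 s3 s4^-1 s3]
Gen 8 (s2): push. Stack: [s4^-1 s1^-1 s3^-1 s2^-1 s3 s4^-1 s3 s2]
Gen 9 (s1): push. Stack: [s4^-1 s1^-1 s3^-1 s2^-1 s3 s4^-1 s3 s2 s1]
Gen 10 (s4^-1): push. Stack: [s4^-1 s1^-1 s3^-1 s2^-1 s3 s4^-1 s3 s2 s1 s4^-1]
Reduced word: s4^-1 s1^-1 s3^-1 s2^-1 s3 s4^-1 s3 s2 s1 s4^-1

Answer: no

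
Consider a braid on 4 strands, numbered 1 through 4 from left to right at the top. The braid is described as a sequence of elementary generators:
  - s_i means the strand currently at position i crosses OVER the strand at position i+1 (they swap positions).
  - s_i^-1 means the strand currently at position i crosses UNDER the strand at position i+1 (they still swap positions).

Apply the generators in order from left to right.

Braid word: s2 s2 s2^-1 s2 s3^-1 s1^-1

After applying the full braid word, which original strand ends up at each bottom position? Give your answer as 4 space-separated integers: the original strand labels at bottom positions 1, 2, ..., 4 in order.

Answer: 2 1 4 3

Derivation:
Gen 1 (s2): strand 2 crosses over strand 3. Perm now: [1 3 2 4]
Gen 2 (s2): strand 3 crosses over strand 2. Perm now: [1 2 3 4]
Gen 3 (s2^-1): strand 2 crosses under strand 3. Perm now: [1 3 2 4]
Gen 4 (s2): strand 3 crosses over strand 2. Perm now: [1 2 3 4]
Gen 5 (s3^-1): strand 3 crosses under strand 4. Perm now: [1 2 4 3]
Gen 6 (s1^-1): strand 1 crosses under strand 2. Perm now: [2 1 4 3]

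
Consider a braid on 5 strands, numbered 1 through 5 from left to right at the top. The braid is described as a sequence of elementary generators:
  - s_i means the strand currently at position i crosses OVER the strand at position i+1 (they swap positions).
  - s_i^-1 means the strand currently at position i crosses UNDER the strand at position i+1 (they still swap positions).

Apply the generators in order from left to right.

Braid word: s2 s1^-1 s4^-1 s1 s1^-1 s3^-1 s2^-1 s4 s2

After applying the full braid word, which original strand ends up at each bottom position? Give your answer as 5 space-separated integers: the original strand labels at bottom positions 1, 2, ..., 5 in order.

Answer: 3 1 5 4 2

Derivation:
Gen 1 (s2): strand 2 crosses over strand 3. Perm now: [1 3 2 4 5]
Gen 2 (s1^-1): strand 1 crosses under strand 3. Perm now: [3 1 2 4 5]
Gen 3 (s4^-1): strand 4 crosses under strand 5. Perm now: [3 1 2 5 4]
Gen 4 (s1): strand 3 crosses over strand 1. Perm now: [1 3 2 5 4]
Gen 5 (s1^-1): strand 1 crosses under strand 3. Perm now: [3 1 2 5 4]
Gen 6 (s3^-1): strand 2 crosses under strand 5. Perm now: [3 1 5 2 4]
Gen 7 (s2^-1): strand 1 crosses under strand 5. Perm now: [3 5 1 2 4]
Gen 8 (s4): strand 2 crosses over strand 4. Perm now: [3 5 1 4 2]
Gen 9 (s2): strand 5 crosses over strand 1. Perm now: [3 1 5 4 2]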